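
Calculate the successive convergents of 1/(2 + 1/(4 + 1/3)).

Using the convergent recurrence p_i = a_i*p_{i-1} + p_{i-2}, q_i = a_i*q_{i-1} + q_{i-2} with p_{-2}=0, p_{-1}=1, q_{-2}=1, q_{-1}=0:
  i=0: a_0=0, p_0 = 0*1 + 0 = 0, q_0 = 0*0 + 1 = 1.
  i=1: a_1=2, p_1 = 2*0 + 1 = 1, q_1 = 2*1 + 0 = 2.
  i=2: a_2=4, p_2 = 4*1 + 0 = 4, q_2 = 4*2 + 1 = 9.
  i=3: a_3=3, p_3 = 3*4 + 1 = 13, q_3 = 3*9 + 2 = 29.

0/1, 1/2, 4/9, 13/29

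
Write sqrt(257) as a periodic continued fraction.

Write x_i = (sqrt(257) + m_i)/d_i with (m_0, d_0) = (0, 1). a_0 = floor(sqrt(257)) = 16, since 16^2 = 256 <= 257 < 289 = 17^2.
Iterate m_{i+1} = d_i*a_i - m_i, d_{i+1} = (257 - m_{i+1}^2)/d_i, a_{i+1} = floor((a_0 + m_{i+1})/d_{i+1}):
  m_1 = 1*16 - 0 = 16, d_1 = (257 - 16^2)/1 = 1/1 = 1, a_1 = floor((16 + 16)/1) = 32.
  m_2 = 1*32 - 16 = 16, d_2 = (257 - 16^2)/1 = 1/1 = 1: (m_2, d_2) = (m_1, d_1) = (16, 1), so from here the quotient a_1 repeats; the period length is 1.
Hence the expansion of sqrt(257) is a_0 = 16 followed by the repeating block 32 (period 1).

[16; (32)]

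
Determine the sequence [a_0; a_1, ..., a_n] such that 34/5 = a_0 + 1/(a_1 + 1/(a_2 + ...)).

[6; 1, 4]

Run the Euclidean algorithm on 34 and 5; the successive quotients are the partial quotients a_0, a_1, ... (each step inverts the fractional part left over by the previous one):
  34 = 6*5 + 4, so a_0 = 6.
  5 = 1*4 + 1, so a_1 = 1.
  4 = 4*1 + 0, so a_2 = 4.
The remainder reaches 0 after 3 divisions, so the expansion has 3 partial quotients, read off in order.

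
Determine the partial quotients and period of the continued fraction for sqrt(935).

[30; (1, 1, 2, 1, 2, 1, 1, 60)]

Write x_i = (sqrt(935) + m_i)/d_i with (m_0, d_0) = (0, 1). a_0 = floor(sqrt(935)) = 30, since 30^2 = 900 <= 935 < 961 = 31^2.
Iterate m_{i+1} = d_i*a_i - m_i, d_{i+1} = (935 - m_{i+1}^2)/d_i, a_{i+1} = floor((a_0 + m_{i+1})/d_{i+1}):
  m_1 = 1*30 - 0 = 30, d_1 = (935 - 30^2)/1 = 35/1 = 35, a_1 = floor((30 + 30)/35) = 1.
  m_2 = 35*1 - 30 = 5, d_2 = (935 - 5^2)/35 = 910/35 = 26, a_2 = floor((30 + 5)/26) = 1.
  m_3 = 26*1 - 5 = 21, d_3 = (935 - 21^2)/26 = 494/26 = 19, a_3 = floor((30 + 21)/19) = 2.
  m_4 = 19*2 - 21 = 17, d_4 = (935 - 17^2)/19 = 646/19 = 34, a_4 = floor((30 + 17)/34) = 1.
  m_5 = 34*1 - 17 = 17, d_5 = (935 - 17^2)/34 = 646/34 = 19, a_5 = floor((30 + 17)/19) = 2.
  m_6 = 19*2 - 17 = 21, d_6 = (935 - 21^2)/19 = 494/19 = 26, a_6 = floor((30 + 21)/26) = 1.
  m_7 = 26*1 - 21 = 5, d_7 = (935 - 5^2)/26 = 910/26 = 35, a_7 = floor((30 + 5)/35) = 1.
  m_8 = 35*1 - 5 = 30, d_8 = (935 - 30^2)/35 = 35/35 = 1, a_8 = floor((30 + 30)/1) = 60.
  m_9 = 1*60 - 30 = 30, d_9 = (935 - 30^2)/1 = 35/1 = 35: (m_9, d_9) = (m_1, d_1) = (30, 35), so from here the quotients repeat a_1, ..., a_8; the period length is 8.
Hence the expansion of sqrt(935) is a_0 = 30 followed by the repeating block 1, 1, 2, 1, 2, 1, 1, 60 (period 8).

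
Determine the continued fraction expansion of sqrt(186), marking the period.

Write x_i = (sqrt(186) + m_i)/d_i with (m_0, d_0) = (0, 1). a_0 = floor(sqrt(186)) = 13, since 13^2 = 169 <= 186 < 196 = 14^2.
Iterate m_{i+1} = d_i*a_i - m_i, d_{i+1} = (186 - m_{i+1}^2)/d_i, a_{i+1} = floor((a_0 + m_{i+1})/d_{i+1}):
  m_1 = 1*13 - 0 = 13, d_1 = (186 - 13^2)/1 = 17/1 = 17, a_1 = floor((13 + 13)/17) = 1.
  m_2 = 17*1 - 13 = 4, d_2 = (186 - 4^2)/17 = 170/17 = 10, a_2 = floor((13 + 4)/10) = 1.
  m_3 = 10*1 - 4 = 6, d_3 = (186 - 6^2)/10 = 150/10 = 15, a_3 = floor((13 + 6)/15) = 1.
  m_4 = 15*1 - 6 = 9, d_4 = (186 - 9^2)/15 = 105/15 = 7, a_4 = floor((13 + 9)/7) = 3.
  m_5 = 7*3 - 9 = 12, d_5 = (186 - 12^2)/7 = 42/7 = 6, a_5 = floor((13 + 12)/6) = 4.
  m_6 = 6*4 - 12 = 12, d_6 = (186 - 12^2)/6 = 42/6 = 7, a_6 = floor((13 + 12)/7) = 3.
  m_7 = 7*3 - 12 = 9, d_7 = (186 - 9^2)/7 = 105/7 = 15, a_7 = floor((13 + 9)/15) = 1.
  m_8 = 15*1 - 9 = 6, d_8 = (186 - 6^2)/15 = 150/15 = 10, a_8 = floor((13 + 6)/10) = 1.
  m_9 = 10*1 - 6 = 4, d_9 = (186 - 4^2)/10 = 170/10 = 17, a_9 = floor((13 + 4)/17) = 1.
  m_10 = 17*1 - 4 = 13, d_10 = (186 - 13^2)/17 = 17/17 = 1, a_10 = floor((13 + 13)/1) = 26.
  m_11 = 1*26 - 13 = 13, d_11 = (186 - 13^2)/1 = 17/1 = 17: (m_11, d_11) = (m_1, d_1) = (13, 17), so from here the quotients repeat a_1, ..., a_10; the period length is 10.
Hence the expansion of sqrt(186) is a_0 = 13 followed by the repeating block 1, 1, 1, 3, 4, 3, 1, 1, 1, 26 (period 10).

[13; (1, 1, 1, 3, 4, 3, 1, 1, 1, 26)]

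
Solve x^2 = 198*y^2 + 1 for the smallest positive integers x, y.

First expand sqrt(198) as a continued fraction. With x_i = (sqrt(198) + m_i)/d_i and (m_0, d_0) = (0, 1): a_0 = floor(sqrt(198)) = 14, since 14^2 = 196 <= 198 < 225 = 15^2.
Iterate m_{i+1} = d_i*a_i - m_i, d_{i+1} = (198 - m_{i+1}^2)/d_i, a_{i+1} = floor((a_0 + m_{i+1})/d_{i+1}):
  m_1 = 1*14 - 0 = 14, d_1 = (198 - 14^2)/1 = 2/1 = 2, a_1 = floor((14 + 14)/2) = 14.
  m_2 = 2*14 - 14 = 14, d_2 = (198 - 14^2)/2 = 2/2 = 1, a_2 = floor((14 + 14)/1) = 28.
  m_3 = 1*28 - 14 = 14, d_3 = (198 - 14^2)/1 = 2/1 = 2: (m_3, d_3) = (m_1, d_1) = (14, 2), so from here the quotients repeat a_1, a_2; the period length is 2.
So sqrt(198) = [14; (14, 28)] with period length k = 2.
k is even, so the fundamental solution of x^2 - 198y^2 = 1 is (p_{k-1}, q_{k-1}) = (p_1, q_1); compute convergents through index 1.
Convergents (p_i = a_i*p_{i-1} + p_{i-2}, q_i = a_i*q_{i-1} + q_{i-2} with p_{-2}=0, p_{-1}=1, q_{-2}=1, q_{-1}=0):
  i=0: a_0=14, p_0 = 14*1 + 0 = 14, q_0 = 14*0 + 1 = 1.
  i=1: a_1=14, p_1 = 14*14 + 1 = 197, q_1 = 14*1 + 0 = 14.
Check: 197^2 - 198*14^2 = 38809 - 38808 = 1, so (x, y) = (197, 14) solves the equation, and by the theorem it is the least positive solution.

(x, y) = (197, 14)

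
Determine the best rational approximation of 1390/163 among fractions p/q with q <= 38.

Expand x = 1390/163 as a continued fraction with the Euclidean algorithm:
  1390 = 8*163 + 86, so a_0 = 8.
  163 = 1*86 + 77, so a_1 = 1.
  86 = 1*77 + 9, so a_2 = 1.
  77 = 8*9 + 5, so a_3 = 8.
  9 = 1*5 + 4, so a_4 = 1.
  5 = 1*4 + 1, so a_5 = 1.
  4 = 4*1 + 0, so a_6 = 4.
so x = [8; 1, 1, 8, 1, 1, 4].
Convergents (p_i = a_i*p_{i-1} + p_{i-2}, q_i = a_i*q_{i-1} + q_{i-2} with p_{-2}=0, p_{-1}=1, q_{-2}=1, q_{-1}=0), until the denominator exceeds 38:
  i=0: a_0=8, p_0 = 8*1 + 0 = 8, q_0 = 8*0 + 1 = 1.
  i=1: a_1=1, p_1 = 1*8 + 1 = 9, q_1 = 1*1 + 0 = 1.
  i=2: a_2=1, p_2 = 1*9 + 8 = 17, q_2 = 1*1 + 1 = 2.
  i=3: a_3=8, p_3 = 8*17 + 9 = 145, q_3 = 8*2 + 1 = 17.
  i=4: a_4=1, p_4 = 1*145 + 17 = 162, q_4 = 1*17 + 2 = 19.
  i=5: a_5=1, p_5 = 1*162 + 145 = 307, q_5 = 1*19 + 17 = 36.
  i=6: a_6=4, p_6 = 4*307 + 162 = 1390, q_6 = 4*36 + 19 = 163.
q_6 = 163 > 38, so the last convergent with denominator <= 38 is p_5/q_5 = 307/36.
The closest fraction with denominator <= 38 is either p_5/q_5 or the intermediate fraction (k*p_5 + p_4)/(k*q_5 + q_4) with the largest k >= 1 whose denominator stays <= 38; these approach x as k grows, and every other convergent or intermediate fraction in range is farther away.
Largest k: floor((38 - q_4)/q_5) = floor((38 - 19)/36) = 0.
Since k = 0, no intermediate fraction beyond p_5/q_5 has denominator <= 38, so the convergent 307/36 is the closest (its error is |1390*36 - 307*163|/(163*36) = 1/5868).

307/36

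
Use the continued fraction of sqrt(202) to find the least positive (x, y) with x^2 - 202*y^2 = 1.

(x, y) = (19731763, 1388322)

First expand sqrt(202) as a continued fraction. With x_i = (sqrt(202) + m_i)/d_i and (m_0, d_0) = (0, 1): a_0 = floor(sqrt(202)) = 14, since 14^2 = 196 <= 202 < 225 = 15^2.
Iterate m_{i+1} = d_i*a_i - m_i, d_{i+1} = (202 - m_{i+1}^2)/d_i, a_{i+1} = floor((a_0 + m_{i+1})/d_{i+1}):
  m_1 = 1*14 - 0 = 14, d_1 = (202 - 14^2)/1 = 6/1 = 6, a_1 = floor((14 + 14)/6) = 4.
  m_2 = 6*4 - 14 = 10, d_2 = (202 - 10^2)/6 = 102/6 = 17, a_2 = floor((14 + 10)/17) = 1.
  m_3 = 17*1 - 10 = 7, d_3 = (202 - 7^2)/17 = 153/17 = 9, a_3 = floor((14 + 7)/9) = 2.
  m_4 = 9*2 - 7 = 11, d_4 = (202 - 11^2)/9 = 81/9 = 9, a_4 = floor((14 + 11)/9) = 2.
  m_5 = 9*2 - 11 = 7, d_5 = (202 - 7^2)/9 = 153/9 = 17, a_5 = floor((14 + 7)/17) = 1.
  m_6 = 17*1 - 7 = 10, d_6 = (202 - 10^2)/17 = 102/17 = 6, a_6 = floor((14 + 10)/6) = 4.
  m_7 = 6*4 - 10 = 14, d_7 = (202 - 14^2)/6 = 6/6 = 1, a_7 = floor((14 + 14)/1) = 28.
  m_8 = 1*28 - 14 = 14, d_8 = (202 - 14^2)/1 = 6/1 = 6: (m_8, d_8) = (m_1, d_1) = (14, 6), so from here the quotients repeat a_1, ..., a_7; the period length is 7.
So sqrt(202) = [14; (4, 1, 2, 2, 1, 4, 28)] with period length k = 7.
k is odd, so (p_{k-1}, q_{k-1}) only solves x^2 - 202y^2 = -1 and the fundamental solution of x^2 - 202y^2 = 1 is (p_{2k-1}, q_{2k-1}) = (p_13, q_13); compute convergents through index 13, running through the period twice.
Convergents (p_i = a_i*p_{i-1} + p_{i-2}, q_i = a_i*q_{i-1} + q_{i-2} with p_{-2}=0, p_{-1}=1, q_{-2}=1, q_{-1}=0):
  i=0: a_0=14, p_0 = 14*1 + 0 = 14, q_0 = 14*0 + 1 = 1.
  i=1: a_1=4, p_1 = 4*14 + 1 = 57, q_1 = 4*1 + 0 = 4.
  i=2: a_2=1, p_2 = 1*57 + 14 = 71, q_2 = 1*4 + 1 = 5.
  i=3: a_3=2, p_3 = 2*71 + 57 = 199, q_3 = 2*5 + 4 = 14.
  i=4: a_4=2, p_4 = 2*199 + 71 = 469, q_4 = 2*14 + 5 = 33.
  i=5: a_5=1, p_5 = 1*469 + 199 = 668, q_5 = 1*33 + 14 = 47.
  i=6: a_6=4, p_6 = 4*668 + 469 = 3141, q_6 = 4*47 + 33 = 221.
  i=7: a_7=28, p_7 = 28*3141 + 668 = 88616, q_7 = 28*221 + 47 = 6235.
  i=8: a_8=4, p_8 = 4*88616 + 3141 = 357605, q_8 = 4*6235 + 221 = 25161.
  i=9: a_9=1, p_9 = 1*357605 + 88616 = 446221, q_9 = 1*25161 + 6235 = 31396.
  i=10: a_10=2, p_10 = 2*446221 + 357605 = 1250047, q_10 = 2*31396 + 25161 = 87953.
  i=11: a_11=2, p_11 = 2*1250047 + 446221 = 2946315, q_11 = 2*87953 + 31396 = 207302.
  i=12: a_12=1, p_12 = 1*2946315 + 1250047 = 4196362, q_12 = 1*207302 + 87953 = 295255.
  i=13: a_13=4, p_13 = 4*4196362 + 2946315 = 19731763, q_13 = 4*295255 + 207302 = 1388322.
Indeed p_6^2 - 202*q_6^2 = 9865881 - 9865882 = -1, not +1.
Check: 19731763^2 - 202*1388322^2 = 389342471088169 - 389342471088168 = 1, so (x, y) = (19731763, 1388322) solves the equation, and by the theorem it is the least positive solution.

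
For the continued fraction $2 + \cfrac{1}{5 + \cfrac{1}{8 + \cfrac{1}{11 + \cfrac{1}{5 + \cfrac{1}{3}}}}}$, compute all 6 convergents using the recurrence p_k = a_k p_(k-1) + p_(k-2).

2/1, 11/5, 90/41, 1001/456, 5095/2321, 16286/7419

Using the convergent recurrence p_i = a_i*p_{i-1} + p_{i-2}, q_i = a_i*q_{i-1} + q_{i-2} with p_{-2}=0, p_{-1}=1, q_{-2}=1, q_{-1}=0:
  i=0: a_0=2, p_0 = 2*1 + 0 = 2, q_0 = 2*0 + 1 = 1.
  i=1: a_1=5, p_1 = 5*2 + 1 = 11, q_1 = 5*1 + 0 = 5.
  i=2: a_2=8, p_2 = 8*11 + 2 = 90, q_2 = 8*5 + 1 = 41.
  i=3: a_3=11, p_3 = 11*90 + 11 = 1001, q_3 = 11*41 + 5 = 456.
  i=4: a_4=5, p_4 = 5*1001 + 90 = 5095, q_4 = 5*456 + 41 = 2321.
  i=5: a_5=3, p_5 = 3*5095 + 1001 = 16286, q_5 = 3*2321 + 456 = 7419.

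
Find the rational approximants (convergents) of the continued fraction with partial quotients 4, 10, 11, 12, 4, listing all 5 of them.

4/1, 41/10, 455/111, 5501/1342, 22459/5479

Using the convergent recurrence p_i = a_i*p_{i-1} + p_{i-2}, q_i = a_i*q_{i-1} + q_{i-2} with p_{-2}=0, p_{-1}=1, q_{-2}=1, q_{-1}=0:
  i=0: a_0=4, p_0 = 4*1 + 0 = 4, q_0 = 4*0 + 1 = 1.
  i=1: a_1=10, p_1 = 10*4 + 1 = 41, q_1 = 10*1 + 0 = 10.
  i=2: a_2=11, p_2 = 11*41 + 4 = 455, q_2 = 11*10 + 1 = 111.
  i=3: a_3=12, p_3 = 12*455 + 41 = 5501, q_3 = 12*111 + 10 = 1342.
  i=4: a_4=4, p_4 = 4*5501 + 455 = 22459, q_4 = 4*1342 + 111 = 5479.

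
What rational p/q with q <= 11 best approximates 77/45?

Expand x = 77/45 as a continued fraction with the Euclidean algorithm:
  77 = 1*45 + 32, so a_0 = 1.
  45 = 1*32 + 13, so a_1 = 1.
  32 = 2*13 + 6, so a_2 = 2.
  13 = 2*6 + 1, so a_3 = 2.
  6 = 6*1 + 0, so a_4 = 6.
so x = [1; 1, 2, 2, 6].
Convergents (p_i = a_i*p_{i-1} + p_{i-2}, q_i = a_i*q_{i-1} + q_{i-2} with p_{-2}=0, p_{-1}=1, q_{-2}=1, q_{-1}=0), until the denominator exceeds 11:
  i=0: a_0=1, p_0 = 1*1 + 0 = 1, q_0 = 1*0 + 1 = 1.
  i=1: a_1=1, p_1 = 1*1 + 1 = 2, q_1 = 1*1 + 0 = 1.
  i=2: a_2=2, p_2 = 2*2 + 1 = 5, q_2 = 2*1 + 1 = 3.
  i=3: a_3=2, p_3 = 2*5 + 2 = 12, q_3 = 2*3 + 1 = 7.
  i=4: a_4=6, p_4 = 6*12 + 5 = 77, q_4 = 6*7 + 3 = 45.
q_4 = 45 > 11, so the last convergent with denominator <= 11 is p_3/q_3 = 12/7.
The closest fraction with denominator <= 11 is either p_3/q_3 or the intermediate fraction (k*p_3 + p_2)/(k*q_3 + q_2) with the largest k >= 1 whose denominator stays <= 11; these approach x as k grows, and every other convergent or intermediate fraction in range is farther away.
Largest k: floor((11 - q_2)/q_3) = floor((11 - 3)/7) = 1.
That gives (1*12 + 5)/(1*7 + 3) = 17/10.
Compare the errors: |x - 12/7| = |77*7 - 12*45|/(45*7) = 1/315, and |x - 17/10| = |77*10 - 17*45|/(45*10) = 5/450.
Cross-multiplying, 1*450 = 450 < 1575 = 5*315, so 1/315 is smaller: the convergent 12/7 is closer to x than 17/10.

12/7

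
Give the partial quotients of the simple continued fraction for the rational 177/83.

[2; 7, 1, 1, 5]

Run the Euclidean algorithm on 177 and 83; the successive quotients are the partial quotients a_0, a_1, ... (each step inverts the fractional part left over by the previous one):
  177 = 2*83 + 11, so a_0 = 2.
  83 = 7*11 + 6, so a_1 = 7.
  11 = 1*6 + 5, so a_2 = 1.
  6 = 1*5 + 1, so a_3 = 1.
  5 = 5*1 + 0, so a_4 = 5.
The remainder reaches 0 after 5 divisions, so the expansion has 5 partial quotients, read off in order.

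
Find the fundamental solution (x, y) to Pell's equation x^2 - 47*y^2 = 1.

(x, y) = (48, 7)

First expand sqrt(47) as a continued fraction. With x_i = (sqrt(47) + m_i)/d_i and (m_0, d_0) = (0, 1): a_0 = floor(sqrt(47)) = 6, since 6^2 = 36 <= 47 < 49 = 7^2.
Iterate m_{i+1} = d_i*a_i - m_i, d_{i+1} = (47 - m_{i+1}^2)/d_i, a_{i+1} = floor((a_0 + m_{i+1})/d_{i+1}):
  m_1 = 1*6 - 0 = 6, d_1 = (47 - 6^2)/1 = 11/1 = 11, a_1 = floor((6 + 6)/11) = 1.
  m_2 = 11*1 - 6 = 5, d_2 = (47 - 5^2)/11 = 22/11 = 2, a_2 = floor((6 + 5)/2) = 5.
  m_3 = 2*5 - 5 = 5, d_3 = (47 - 5^2)/2 = 22/2 = 11, a_3 = floor((6 + 5)/11) = 1.
  m_4 = 11*1 - 5 = 6, d_4 = (47 - 6^2)/11 = 11/11 = 1, a_4 = floor((6 + 6)/1) = 12.
  m_5 = 1*12 - 6 = 6, d_5 = (47 - 6^2)/1 = 11/1 = 11: (m_5, d_5) = (m_1, d_1) = (6, 11), so from here the quotients repeat a_1, ..., a_4; the period length is 4.
So sqrt(47) = [6; (1, 5, 1, 12)] with period length k = 4.
k is even, so the fundamental solution of x^2 - 47y^2 = 1 is (p_{k-1}, q_{k-1}) = (p_3, q_3); compute convergents through index 3.
Convergents (p_i = a_i*p_{i-1} + p_{i-2}, q_i = a_i*q_{i-1} + q_{i-2} with p_{-2}=0, p_{-1}=1, q_{-2}=1, q_{-1}=0):
  i=0: a_0=6, p_0 = 6*1 + 0 = 6, q_0 = 6*0 + 1 = 1.
  i=1: a_1=1, p_1 = 1*6 + 1 = 7, q_1 = 1*1 + 0 = 1.
  i=2: a_2=5, p_2 = 5*7 + 6 = 41, q_2 = 5*1 + 1 = 6.
  i=3: a_3=1, p_3 = 1*41 + 7 = 48, q_3 = 1*6 + 1 = 7.
Check: 48^2 - 47*7^2 = 2304 - 2303 = 1, so (x, y) = (48, 7) solves the equation, and by the theorem it is the least positive solution.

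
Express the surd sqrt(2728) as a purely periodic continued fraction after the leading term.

Write x_i = (sqrt(2728) + m_i)/d_i with (m_0, d_0) = (0, 1). a_0 = floor(sqrt(2728)) = 52, since 52^2 = 2704 <= 2728 < 2809 = 53^2.
Iterate m_{i+1} = d_i*a_i - m_i, d_{i+1} = (2728 - m_{i+1}^2)/d_i, a_{i+1} = floor((a_0 + m_{i+1})/d_{i+1}):
  m_1 = 1*52 - 0 = 52, d_1 = (2728 - 52^2)/1 = 24/1 = 24, a_1 = floor((52 + 52)/24) = 4.
  m_2 = 24*4 - 52 = 44, d_2 = (2728 - 44^2)/24 = 792/24 = 33, a_2 = floor((52 + 44)/33) = 2.
  m_3 = 33*2 - 44 = 22, d_3 = (2728 - 22^2)/33 = 2244/33 = 68, a_3 = floor((52 + 22)/68) = 1.
  m_4 = 68*1 - 22 = 46, d_4 = (2728 - 46^2)/68 = 612/68 = 9, a_4 = floor((52 + 46)/9) = 10.
  m_5 = 9*10 - 46 = 44, d_5 = (2728 - 44^2)/9 = 792/9 = 88, a_5 = floor((52 + 44)/88) = 1.
  m_6 = 88*1 - 44 = 44, d_6 = (2728 - 44^2)/88 = 792/88 = 9, a_6 = floor((52 + 44)/9) = 10.
  m_7 = 9*10 - 44 = 46, d_7 = (2728 - 46^2)/9 = 612/9 = 68, a_7 = floor((52 + 46)/68) = 1.
  m_8 = 68*1 - 46 = 22, d_8 = (2728 - 22^2)/68 = 2244/68 = 33, a_8 = floor((52 + 22)/33) = 2.
  m_9 = 33*2 - 22 = 44, d_9 = (2728 - 44^2)/33 = 792/33 = 24, a_9 = floor((52 + 44)/24) = 4.
  m_10 = 24*4 - 44 = 52, d_10 = (2728 - 52^2)/24 = 24/24 = 1, a_10 = floor((52 + 52)/1) = 104.
  m_11 = 1*104 - 52 = 52, d_11 = (2728 - 52^2)/1 = 24/1 = 24: (m_11, d_11) = (m_1, d_1) = (52, 24), so from here the quotients repeat a_1, ..., a_10; the period length is 10.
Hence the expansion of sqrt(2728) is a_0 = 52 followed by the repeating block 4, 2, 1, 10, 1, 10, 1, 2, 4, 104 (period 10).

[52; (4, 2, 1, 10, 1, 10, 1, 2, 4, 104)]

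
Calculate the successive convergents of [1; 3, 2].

Using the convergent recurrence p_i = a_i*p_{i-1} + p_{i-2}, q_i = a_i*q_{i-1} + q_{i-2} with p_{-2}=0, p_{-1}=1, q_{-2}=1, q_{-1}=0:
  i=0: a_0=1, p_0 = 1*1 + 0 = 1, q_0 = 1*0 + 1 = 1.
  i=1: a_1=3, p_1 = 3*1 + 1 = 4, q_1 = 3*1 + 0 = 3.
  i=2: a_2=2, p_2 = 2*4 + 1 = 9, q_2 = 2*3 + 1 = 7.

1/1, 4/3, 9/7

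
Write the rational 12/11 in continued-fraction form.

[1; 11]

Run the Euclidean algorithm on 12 and 11; the successive quotients are the partial quotients a_0, a_1, ... (each step inverts the fractional part left over by the previous one):
  12 = 1*11 + 1, so a_0 = 1.
  11 = 11*1 + 0, so a_1 = 11.
The remainder reaches 0 after 2 divisions, so the expansion has 2 partial quotients, read off in order.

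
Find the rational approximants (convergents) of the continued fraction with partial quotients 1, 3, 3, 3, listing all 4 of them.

Using the convergent recurrence p_i = a_i*p_{i-1} + p_{i-2}, q_i = a_i*q_{i-1} + q_{i-2} with p_{-2}=0, p_{-1}=1, q_{-2}=1, q_{-1}=0:
  i=0: a_0=1, p_0 = 1*1 + 0 = 1, q_0 = 1*0 + 1 = 1.
  i=1: a_1=3, p_1 = 3*1 + 1 = 4, q_1 = 3*1 + 0 = 3.
  i=2: a_2=3, p_2 = 3*4 + 1 = 13, q_2 = 3*3 + 1 = 10.
  i=3: a_3=3, p_3 = 3*13 + 4 = 43, q_3 = 3*10 + 3 = 33.

1/1, 4/3, 13/10, 43/33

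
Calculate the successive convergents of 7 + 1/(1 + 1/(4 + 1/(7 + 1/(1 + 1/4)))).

7/1, 8/1, 39/5, 281/36, 320/41, 1561/200

Using the convergent recurrence p_i = a_i*p_{i-1} + p_{i-2}, q_i = a_i*q_{i-1} + q_{i-2} with p_{-2}=0, p_{-1}=1, q_{-2}=1, q_{-1}=0:
  i=0: a_0=7, p_0 = 7*1 + 0 = 7, q_0 = 7*0 + 1 = 1.
  i=1: a_1=1, p_1 = 1*7 + 1 = 8, q_1 = 1*1 + 0 = 1.
  i=2: a_2=4, p_2 = 4*8 + 7 = 39, q_2 = 4*1 + 1 = 5.
  i=3: a_3=7, p_3 = 7*39 + 8 = 281, q_3 = 7*5 + 1 = 36.
  i=4: a_4=1, p_4 = 1*281 + 39 = 320, q_4 = 1*36 + 5 = 41.
  i=5: a_5=4, p_5 = 4*320 + 281 = 1561, q_5 = 4*41 + 36 = 200.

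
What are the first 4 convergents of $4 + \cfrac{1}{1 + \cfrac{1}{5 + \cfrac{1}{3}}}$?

Using the convergent recurrence p_i = a_i*p_{i-1} + p_{i-2}, q_i = a_i*q_{i-1} + q_{i-2} with p_{-2}=0, p_{-1}=1, q_{-2}=1, q_{-1}=0:
  i=0: a_0=4, p_0 = 4*1 + 0 = 4, q_0 = 4*0 + 1 = 1.
  i=1: a_1=1, p_1 = 1*4 + 1 = 5, q_1 = 1*1 + 0 = 1.
  i=2: a_2=5, p_2 = 5*5 + 4 = 29, q_2 = 5*1 + 1 = 6.
  i=3: a_3=3, p_3 = 3*29 + 5 = 92, q_3 = 3*6 + 1 = 19.

4/1, 5/1, 29/6, 92/19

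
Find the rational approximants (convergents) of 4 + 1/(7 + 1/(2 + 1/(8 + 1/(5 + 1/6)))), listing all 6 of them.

Using the convergent recurrence p_i = a_i*p_{i-1} + p_{i-2}, q_i = a_i*q_{i-1} + q_{i-2} with p_{-2}=0, p_{-1}=1, q_{-2}=1, q_{-1}=0:
  i=0: a_0=4, p_0 = 4*1 + 0 = 4, q_0 = 4*0 + 1 = 1.
  i=1: a_1=7, p_1 = 7*4 + 1 = 29, q_1 = 7*1 + 0 = 7.
  i=2: a_2=2, p_2 = 2*29 + 4 = 62, q_2 = 2*7 + 1 = 15.
  i=3: a_3=8, p_3 = 8*62 + 29 = 525, q_3 = 8*15 + 7 = 127.
  i=4: a_4=5, p_4 = 5*525 + 62 = 2687, q_4 = 5*127 + 15 = 650.
  i=5: a_5=6, p_5 = 6*2687 + 525 = 16647, q_5 = 6*650 + 127 = 4027.

4/1, 29/7, 62/15, 525/127, 2687/650, 16647/4027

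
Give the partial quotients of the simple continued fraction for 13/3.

[4; 3]

Run the Euclidean algorithm on 13 and 3; the successive quotients are the partial quotients a_0, a_1, ... (each step inverts the fractional part left over by the previous one):
  13 = 4*3 + 1, so a_0 = 4.
  3 = 3*1 + 0, so a_1 = 3.
The remainder reaches 0 after 2 divisions, so the expansion has 2 partial quotients, read off in order.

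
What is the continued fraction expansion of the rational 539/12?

[44; 1, 11]

Run the Euclidean algorithm on 539 and 12; the successive quotients are the partial quotients a_0, a_1, ... (each step inverts the fractional part left over by the previous one):
  539 = 44*12 + 11, so a_0 = 44.
  12 = 1*11 + 1, so a_1 = 1.
  11 = 11*1 + 0, so a_2 = 11.
The remainder reaches 0 after 3 divisions, so the expansion has 3 partial quotients, read off in order.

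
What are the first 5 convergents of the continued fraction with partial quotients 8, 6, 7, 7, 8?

Using the convergent recurrence p_i = a_i*p_{i-1} + p_{i-2}, q_i = a_i*q_{i-1} + q_{i-2} with p_{-2}=0, p_{-1}=1, q_{-2}=1, q_{-1}=0:
  i=0: a_0=8, p_0 = 8*1 + 0 = 8, q_0 = 8*0 + 1 = 1.
  i=1: a_1=6, p_1 = 6*8 + 1 = 49, q_1 = 6*1 + 0 = 6.
  i=2: a_2=7, p_2 = 7*49 + 8 = 351, q_2 = 7*6 + 1 = 43.
  i=3: a_3=7, p_3 = 7*351 + 49 = 2506, q_3 = 7*43 + 6 = 307.
  i=4: a_4=8, p_4 = 8*2506 + 351 = 20399, q_4 = 8*307 + 43 = 2499.

8/1, 49/6, 351/43, 2506/307, 20399/2499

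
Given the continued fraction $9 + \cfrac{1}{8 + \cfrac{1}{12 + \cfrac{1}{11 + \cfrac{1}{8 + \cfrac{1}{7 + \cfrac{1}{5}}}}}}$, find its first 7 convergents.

9/1, 73/8, 885/97, 9808/1075, 79349/8697, 565251/61954, 2905604/318467

Using the convergent recurrence p_i = a_i*p_{i-1} + p_{i-2}, q_i = a_i*q_{i-1} + q_{i-2} with p_{-2}=0, p_{-1}=1, q_{-2}=1, q_{-1}=0:
  i=0: a_0=9, p_0 = 9*1 + 0 = 9, q_0 = 9*0 + 1 = 1.
  i=1: a_1=8, p_1 = 8*9 + 1 = 73, q_1 = 8*1 + 0 = 8.
  i=2: a_2=12, p_2 = 12*73 + 9 = 885, q_2 = 12*8 + 1 = 97.
  i=3: a_3=11, p_3 = 11*885 + 73 = 9808, q_3 = 11*97 + 8 = 1075.
  i=4: a_4=8, p_4 = 8*9808 + 885 = 79349, q_4 = 8*1075 + 97 = 8697.
  i=5: a_5=7, p_5 = 7*79349 + 9808 = 565251, q_5 = 7*8697 + 1075 = 61954.
  i=6: a_6=5, p_6 = 5*565251 + 79349 = 2905604, q_6 = 5*61954 + 8697 = 318467.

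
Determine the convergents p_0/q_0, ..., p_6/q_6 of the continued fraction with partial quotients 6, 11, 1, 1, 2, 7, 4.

Using the convergent recurrence p_i = a_i*p_{i-1} + p_{i-2}, q_i = a_i*q_{i-1} + q_{i-2} with p_{-2}=0, p_{-1}=1, q_{-2}=1, q_{-1}=0:
  i=0: a_0=6, p_0 = 6*1 + 0 = 6, q_0 = 6*0 + 1 = 1.
  i=1: a_1=11, p_1 = 11*6 + 1 = 67, q_1 = 11*1 + 0 = 11.
  i=2: a_2=1, p_2 = 1*67 + 6 = 73, q_2 = 1*11 + 1 = 12.
  i=3: a_3=1, p_3 = 1*73 + 67 = 140, q_3 = 1*12 + 11 = 23.
  i=4: a_4=2, p_4 = 2*140 + 73 = 353, q_4 = 2*23 + 12 = 58.
  i=5: a_5=7, p_5 = 7*353 + 140 = 2611, q_5 = 7*58 + 23 = 429.
  i=6: a_6=4, p_6 = 4*2611 + 353 = 10797, q_6 = 4*429 + 58 = 1774.

6/1, 67/11, 73/12, 140/23, 353/58, 2611/429, 10797/1774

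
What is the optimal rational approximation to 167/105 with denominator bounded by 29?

Expand x = 167/105 as a continued fraction with the Euclidean algorithm:
  167 = 1*105 + 62, so a_0 = 1.
  105 = 1*62 + 43, so a_1 = 1.
  62 = 1*43 + 19, so a_2 = 1.
  43 = 2*19 + 5, so a_3 = 2.
  19 = 3*5 + 4, so a_4 = 3.
  5 = 1*4 + 1, so a_5 = 1.
  4 = 4*1 + 0, so a_6 = 4.
so x = [1; 1, 1, 2, 3, 1, 4].
Convergents (p_i = a_i*p_{i-1} + p_{i-2}, q_i = a_i*q_{i-1} + q_{i-2} with p_{-2}=0, p_{-1}=1, q_{-2}=1, q_{-1}=0), until the denominator exceeds 29:
  i=0: a_0=1, p_0 = 1*1 + 0 = 1, q_0 = 1*0 + 1 = 1.
  i=1: a_1=1, p_1 = 1*1 + 1 = 2, q_1 = 1*1 + 0 = 1.
  i=2: a_2=1, p_2 = 1*2 + 1 = 3, q_2 = 1*1 + 1 = 2.
  i=3: a_3=2, p_3 = 2*3 + 2 = 8, q_3 = 2*2 + 1 = 5.
  i=4: a_4=3, p_4 = 3*8 + 3 = 27, q_4 = 3*5 + 2 = 17.
  i=5: a_5=1, p_5 = 1*27 + 8 = 35, q_5 = 1*17 + 5 = 22.
  i=6: a_6=4, p_6 = 4*35 + 27 = 167, q_6 = 4*22 + 17 = 105.
q_6 = 105 > 29, so the last convergent with denominator <= 29 is p_5/q_5 = 35/22.
The closest fraction with denominator <= 29 is either p_5/q_5 or the intermediate fraction (k*p_5 + p_4)/(k*q_5 + q_4) with the largest k >= 1 whose denominator stays <= 29; these approach x as k grows, and every other convergent or intermediate fraction in range is farther away.
Largest k: floor((29 - q_4)/q_5) = floor((29 - 17)/22) = 0.
Since k = 0, no intermediate fraction beyond p_5/q_5 has denominator <= 29, so the convergent 35/22 is the closest (its error is |167*22 - 35*105|/(105*22) = 1/2310).

35/22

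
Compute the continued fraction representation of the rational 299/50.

Run the Euclidean algorithm on 299 and 50; the successive quotients are the partial quotients a_0, a_1, ... (each step inverts the fractional part left over by the previous one):
  299 = 5*50 + 49, so a_0 = 5.
  50 = 1*49 + 1, so a_1 = 1.
  49 = 49*1 + 0, so a_2 = 49.
The remainder reaches 0 after 3 divisions, so the expansion has 3 partial quotients, read off in order.

[5; 1, 49]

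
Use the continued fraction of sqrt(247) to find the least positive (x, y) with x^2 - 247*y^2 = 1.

(x, y) = (85292, 5427)

First expand sqrt(247) as a continued fraction. With x_i = (sqrt(247) + m_i)/d_i and (m_0, d_0) = (0, 1): a_0 = floor(sqrt(247)) = 15, since 15^2 = 225 <= 247 < 256 = 16^2.
Iterate m_{i+1} = d_i*a_i - m_i, d_{i+1} = (247 - m_{i+1}^2)/d_i, a_{i+1} = floor((a_0 + m_{i+1})/d_{i+1}):
  m_1 = 1*15 - 0 = 15, d_1 = (247 - 15^2)/1 = 22/1 = 22, a_1 = floor((15 + 15)/22) = 1.
  m_2 = 22*1 - 15 = 7, d_2 = (247 - 7^2)/22 = 198/22 = 9, a_2 = floor((15 + 7)/9) = 2.
  m_3 = 9*2 - 7 = 11, d_3 = (247 - 11^2)/9 = 126/9 = 14, a_3 = floor((15 + 11)/14) = 1.
  m_4 = 14*1 - 11 = 3, d_4 = (247 - 3^2)/14 = 238/14 = 17, a_4 = floor((15 + 3)/17) = 1.
  m_5 = 17*1 - 3 = 14, d_5 = (247 - 14^2)/17 = 51/17 = 3, a_5 = floor((15 + 14)/3) = 9.
  m_6 = 3*9 - 14 = 13, d_6 = (247 - 13^2)/3 = 78/3 = 26, a_6 = floor((15 + 13)/26) = 1.
  m_7 = 26*1 - 13 = 13, d_7 = (247 - 13^2)/26 = 78/26 = 3, a_7 = floor((15 + 13)/3) = 9.
  m_8 = 3*9 - 13 = 14, d_8 = (247 - 14^2)/3 = 51/3 = 17, a_8 = floor((15 + 14)/17) = 1.
  m_9 = 17*1 - 14 = 3, d_9 = (247 - 3^2)/17 = 238/17 = 14, a_9 = floor((15 + 3)/14) = 1.
  m_10 = 14*1 - 3 = 11, d_10 = (247 - 11^2)/14 = 126/14 = 9, a_10 = floor((15 + 11)/9) = 2.
  m_11 = 9*2 - 11 = 7, d_11 = (247 - 7^2)/9 = 198/9 = 22, a_11 = floor((15 + 7)/22) = 1.
  m_12 = 22*1 - 7 = 15, d_12 = (247 - 15^2)/22 = 22/22 = 1, a_12 = floor((15 + 15)/1) = 30.
  m_13 = 1*30 - 15 = 15, d_13 = (247 - 15^2)/1 = 22/1 = 22: (m_13, d_13) = (m_1, d_1) = (15, 22), so from here the quotients repeat a_1, ..., a_12; the period length is 12.
So sqrt(247) = [15; (1, 2, 1, 1, 9, 1, 9, 1, 1, 2, 1, 30)] with period length k = 12.
k is even, so the fundamental solution of x^2 - 247y^2 = 1 is (p_{k-1}, q_{k-1}) = (p_11, q_11); compute convergents through index 11.
Convergents (p_i = a_i*p_{i-1} + p_{i-2}, q_i = a_i*q_{i-1} + q_{i-2} with p_{-2}=0, p_{-1}=1, q_{-2}=1, q_{-1}=0):
  i=0: a_0=15, p_0 = 15*1 + 0 = 15, q_0 = 15*0 + 1 = 1.
  i=1: a_1=1, p_1 = 1*15 + 1 = 16, q_1 = 1*1 + 0 = 1.
  i=2: a_2=2, p_2 = 2*16 + 15 = 47, q_2 = 2*1 + 1 = 3.
  i=3: a_3=1, p_3 = 1*47 + 16 = 63, q_3 = 1*3 + 1 = 4.
  i=4: a_4=1, p_4 = 1*63 + 47 = 110, q_4 = 1*4 + 3 = 7.
  i=5: a_5=9, p_5 = 9*110 + 63 = 1053, q_5 = 9*7 + 4 = 67.
  i=6: a_6=1, p_6 = 1*1053 + 110 = 1163, q_6 = 1*67 + 7 = 74.
  i=7: a_7=9, p_7 = 9*1163 + 1053 = 11520, q_7 = 9*74 + 67 = 733.
  i=8: a_8=1, p_8 = 1*11520 + 1163 = 12683, q_8 = 1*733 + 74 = 807.
  i=9: a_9=1, p_9 = 1*12683 + 11520 = 24203, q_9 = 1*807 + 733 = 1540.
  i=10: a_10=2, p_10 = 2*24203 + 12683 = 61089, q_10 = 2*1540 + 807 = 3887.
  i=11: a_11=1, p_11 = 1*61089 + 24203 = 85292, q_11 = 1*3887 + 1540 = 5427.
Check: 85292^2 - 247*5427^2 = 7274725264 - 7274725263 = 1, so (x, y) = (85292, 5427) solves the equation, and by the theorem it is the least positive solution.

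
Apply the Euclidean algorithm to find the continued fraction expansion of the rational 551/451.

Run the Euclidean algorithm on 551 and 451; the successive quotients are the partial quotients a_0, a_1, ... (each step inverts the fractional part left over by the previous one):
  551 = 1*451 + 100, so a_0 = 1.
  451 = 4*100 + 51, so a_1 = 4.
  100 = 1*51 + 49, so a_2 = 1.
  51 = 1*49 + 2, so a_3 = 1.
  49 = 24*2 + 1, so a_4 = 24.
  2 = 2*1 + 0, so a_5 = 2.
The remainder reaches 0 after 6 divisions, so the expansion has 6 partial quotients, read off in order.

[1; 4, 1, 1, 24, 2]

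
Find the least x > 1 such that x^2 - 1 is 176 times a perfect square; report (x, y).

First expand sqrt(176) as a continued fraction. With x_i = (sqrt(176) + m_i)/d_i and (m_0, d_0) = (0, 1): a_0 = floor(sqrt(176)) = 13, since 13^2 = 169 <= 176 < 196 = 14^2.
Iterate m_{i+1} = d_i*a_i - m_i, d_{i+1} = (176 - m_{i+1}^2)/d_i, a_{i+1} = floor((a_0 + m_{i+1})/d_{i+1}):
  m_1 = 1*13 - 0 = 13, d_1 = (176 - 13^2)/1 = 7/1 = 7, a_1 = floor((13 + 13)/7) = 3.
  m_2 = 7*3 - 13 = 8, d_2 = (176 - 8^2)/7 = 112/7 = 16, a_2 = floor((13 + 8)/16) = 1.
  m_3 = 16*1 - 8 = 8, d_3 = (176 - 8^2)/16 = 112/16 = 7, a_3 = floor((13 + 8)/7) = 3.
  m_4 = 7*3 - 8 = 13, d_4 = (176 - 13^2)/7 = 7/7 = 1, a_4 = floor((13 + 13)/1) = 26.
  m_5 = 1*26 - 13 = 13, d_5 = (176 - 13^2)/1 = 7/1 = 7: (m_5, d_5) = (m_1, d_1) = (13, 7), so from here the quotients repeat a_1, ..., a_4; the period length is 4.
So sqrt(176) = [13; (3, 1, 3, 26)] with period length k = 4.
k is even, so the fundamental solution of x^2 - 176y^2 = 1 is (p_{k-1}, q_{k-1}) = (p_3, q_3); compute convergents through index 3.
Convergents (p_i = a_i*p_{i-1} + p_{i-2}, q_i = a_i*q_{i-1} + q_{i-2} with p_{-2}=0, p_{-1}=1, q_{-2}=1, q_{-1}=0):
  i=0: a_0=13, p_0 = 13*1 + 0 = 13, q_0 = 13*0 + 1 = 1.
  i=1: a_1=3, p_1 = 3*13 + 1 = 40, q_1 = 3*1 + 0 = 3.
  i=2: a_2=1, p_2 = 1*40 + 13 = 53, q_2 = 1*3 + 1 = 4.
  i=3: a_3=3, p_3 = 3*53 + 40 = 199, q_3 = 3*4 + 3 = 15.
Check: 199^2 - 176*15^2 = 39601 - 39600 = 1, so (x, y) = (199, 15) solves the equation, and by the theorem it is the least positive solution.

(x, y) = (199, 15)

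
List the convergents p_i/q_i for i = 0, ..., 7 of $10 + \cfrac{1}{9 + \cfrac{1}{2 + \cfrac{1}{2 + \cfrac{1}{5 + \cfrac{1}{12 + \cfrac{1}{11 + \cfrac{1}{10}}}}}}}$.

Using the convergent recurrence p_i = a_i*p_{i-1} + p_{i-2}, q_i = a_i*q_{i-1} + q_{i-2} with p_{-2}=0, p_{-1}=1, q_{-2}=1, q_{-1}=0:
  i=0: a_0=10, p_0 = 10*1 + 0 = 10, q_0 = 10*0 + 1 = 1.
  i=1: a_1=9, p_1 = 9*10 + 1 = 91, q_1 = 9*1 + 0 = 9.
  i=2: a_2=2, p_2 = 2*91 + 10 = 192, q_2 = 2*9 + 1 = 19.
  i=3: a_3=2, p_3 = 2*192 + 91 = 475, q_3 = 2*19 + 9 = 47.
  i=4: a_4=5, p_4 = 5*475 + 192 = 2567, q_4 = 5*47 + 19 = 254.
  i=5: a_5=12, p_5 = 12*2567 + 475 = 31279, q_5 = 12*254 + 47 = 3095.
  i=6: a_6=11, p_6 = 11*31279 + 2567 = 346636, q_6 = 11*3095 + 254 = 34299.
  i=7: a_7=10, p_7 = 10*346636 + 31279 = 3497639, q_7 = 10*34299 + 3095 = 346085.

10/1, 91/9, 192/19, 475/47, 2567/254, 31279/3095, 346636/34299, 3497639/346085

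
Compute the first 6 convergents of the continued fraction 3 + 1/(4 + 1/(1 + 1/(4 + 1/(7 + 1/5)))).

Using the convergent recurrence p_i = a_i*p_{i-1} + p_{i-2}, q_i = a_i*q_{i-1} + q_{i-2} with p_{-2}=0, p_{-1}=1, q_{-2}=1, q_{-1}=0:
  i=0: a_0=3, p_0 = 3*1 + 0 = 3, q_0 = 3*0 + 1 = 1.
  i=1: a_1=4, p_1 = 4*3 + 1 = 13, q_1 = 4*1 + 0 = 4.
  i=2: a_2=1, p_2 = 1*13 + 3 = 16, q_2 = 1*4 + 1 = 5.
  i=3: a_3=4, p_3 = 4*16 + 13 = 77, q_3 = 4*5 + 4 = 24.
  i=4: a_4=7, p_4 = 7*77 + 16 = 555, q_4 = 7*24 + 5 = 173.
  i=5: a_5=5, p_5 = 5*555 + 77 = 2852, q_5 = 5*173 + 24 = 889.

3/1, 13/4, 16/5, 77/24, 555/173, 2852/889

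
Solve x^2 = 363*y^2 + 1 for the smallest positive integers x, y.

(x, y) = (362, 19)

First expand sqrt(363) as a continued fraction. With x_i = (sqrt(363) + m_i)/d_i and (m_0, d_0) = (0, 1): a_0 = floor(sqrt(363)) = 19, since 19^2 = 361 <= 363 < 400 = 20^2.
Iterate m_{i+1} = d_i*a_i - m_i, d_{i+1} = (363 - m_{i+1}^2)/d_i, a_{i+1} = floor((a_0 + m_{i+1})/d_{i+1}):
  m_1 = 1*19 - 0 = 19, d_1 = (363 - 19^2)/1 = 2/1 = 2, a_1 = floor((19 + 19)/2) = 19.
  m_2 = 2*19 - 19 = 19, d_2 = (363 - 19^2)/2 = 2/2 = 1, a_2 = floor((19 + 19)/1) = 38.
  m_3 = 1*38 - 19 = 19, d_3 = (363 - 19^2)/1 = 2/1 = 2: (m_3, d_3) = (m_1, d_1) = (19, 2), so from here the quotients repeat a_1, a_2; the period length is 2.
So sqrt(363) = [19; (19, 38)] with period length k = 2.
k is even, so the fundamental solution of x^2 - 363y^2 = 1 is (p_{k-1}, q_{k-1}) = (p_1, q_1); compute convergents through index 1.
Convergents (p_i = a_i*p_{i-1} + p_{i-2}, q_i = a_i*q_{i-1} + q_{i-2} with p_{-2}=0, p_{-1}=1, q_{-2}=1, q_{-1}=0):
  i=0: a_0=19, p_0 = 19*1 + 0 = 19, q_0 = 19*0 + 1 = 1.
  i=1: a_1=19, p_1 = 19*19 + 1 = 362, q_1 = 19*1 + 0 = 19.
Check: 362^2 - 363*19^2 = 131044 - 131043 = 1, so (x, y) = (362, 19) solves the equation, and by the theorem it is the least positive solution.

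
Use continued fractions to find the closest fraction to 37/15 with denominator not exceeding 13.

Expand x = 37/15 as a continued fraction with the Euclidean algorithm:
  37 = 2*15 + 7, so a_0 = 2.
  15 = 2*7 + 1, so a_1 = 2.
  7 = 7*1 + 0, so a_2 = 7.
so x = [2; 2, 7].
Convergents (p_i = a_i*p_{i-1} + p_{i-2}, q_i = a_i*q_{i-1} + q_{i-2} with p_{-2}=0, p_{-1}=1, q_{-2}=1, q_{-1}=0), until the denominator exceeds 13:
  i=0: a_0=2, p_0 = 2*1 + 0 = 2, q_0 = 2*0 + 1 = 1.
  i=1: a_1=2, p_1 = 2*2 + 1 = 5, q_1 = 2*1 + 0 = 2.
  i=2: a_2=7, p_2 = 7*5 + 2 = 37, q_2 = 7*2 + 1 = 15.
q_2 = 15 > 13, so the last convergent with denominator <= 13 is p_1/q_1 = 5/2.
The closest fraction with denominator <= 13 is either p_1/q_1 or the intermediate fraction (k*p_1 + p_0)/(k*q_1 + q_0) with the largest k >= 1 whose denominator stays <= 13; these approach x as k grows, and every other convergent or intermediate fraction in range is farther away.
Largest k: floor((13 - q_0)/q_1) = floor((13 - 1)/2) = 6.
That gives (6*5 + 2)/(6*2 + 1) = 32/13.
Compare the errors: |x - 5/2| = |37*2 - 5*15|/(15*2) = 1/30, and |x - 32/13| = |37*13 - 32*15|/(15*13) = 1/195.
Cross-multiplying, 1*30 = 30 < 195 = 1*195, so 1/195 is smaller: the intermediate fraction 32/13 is closer to x than 5/2.

32/13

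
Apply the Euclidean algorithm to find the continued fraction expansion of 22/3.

Run the Euclidean algorithm on 22 and 3; the successive quotients are the partial quotients a_0, a_1, ... (each step inverts the fractional part left over by the previous one):
  22 = 7*3 + 1, so a_0 = 7.
  3 = 3*1 + 0, so a_1 = 3.
The remainder reaches 0 after 2 divisions, so the expansion has 2 partial quotients, read off in order.

[7; 3]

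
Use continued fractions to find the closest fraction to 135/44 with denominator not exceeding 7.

Expand x = 135/44 as a continued fraction with the Euclidean algorithm:
  135 = 3*44 + 3, so a_0 = 3.
  44 = 14*3 + 2, so a_1 = 14.
  3 = 1*2 + 1, so a_2 = 1.
  2 = 2*1 + 0, so a_3 = 2.
so x = [3; 14, 1, 2].
Convergents (p_i = a_i*p_{i-1} + p_{i-2}, q_i = a_i*q_{i-1} + q_{i-2} with p_{-2}=0, p_{-1}=1, q_{-2}=1, q_{-1}=0), until the denominator exceeds 7:
  i=0: a_0=3, p_0 = 3*1 + 0 = 3, q_0 = 3*0 + 1 = 1.
  i=1: a_1=14, p_1 = 14*3 + 1 = 43, q_1 = 14*1 + 0 = 14.
q_1 = 14 > 7, so the last convergent with denominator <= 7 is p_0/q_0 = 3/1.
The closest fraction with denominator <= 7 is either p_0/q_0 or the intermediate fraction (k*p_0 + p_{-1})/(k*q_0 + q_{-1}) with the largest k >= 1 whose denominator stays <= 7; these approach x as k grows, and every other convergent or intermediate fraction in range is farther away.
Largest k: floor((7 - q_{-1})/q_0) = floor((7 - 0)/1) = 7 (using the seeds p_{-1} = 1, q_{-1} = 0).
That gives (7*3 + 1)/(7*1 + 0) = 22/7.
Compare the errors: |x - 3/1| = |135*1 - 3*44|/(44*1) = 3/44, and |x - 22/7| = |135*7 - 22*44|/(44*7) = 23/308.
Cross-multiplying, 3*308 = 924 < 1012 = 23*44, so 3/44 is smaller: the convergent 3/1 is closer to x than 22/7.

3/1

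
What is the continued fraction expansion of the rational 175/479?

Run the Euclidean algorithm on 175 and 479; the successive quotients are the partial quotients a_0, a_1, ... (each step inverts the fractional part left over by the previous one):
  175 = 0*479 + 175, so a_0 = 0.
  479 = 2*175 + 129, so a_1 = 2.
  175 = 1*129 + 46, so a_2 = 1.
  129 = 2*46 + 37, so a_3 = 2.
  46 = 1*37 + 9, so a_4 = 1.
  37 = 4*9 + 1, so a_5 = 4.
  9 = 9*1 + 0, so a_6 = 9.
The remainder reaches 0 after 7 divisions, so the expansion has 7 partial quotients, read off in order.

[0; 2, 1, 2, 1, 4, 9]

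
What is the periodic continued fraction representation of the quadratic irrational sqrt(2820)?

[53; (9, 1, 1, 1, 4, 1, 1, 1, 9, 106)]

Write x_i = (sqrt(2820) + m_i)/d_i with (m_0, d_0) = (0, 1). a_0 = floor(sqrt(2820)) = 53, since 53^2 = 2809 <= 2820 < 2916 = 54^2.
Iterate m_{i+1} = d_i*a_i - m_i, d_{i+1} = (2820 - m_{i+1}^2)/d_i, a_{i+1} = floor((a_0 + m_{i+1})/d_{i+1}):
  m_1 = 1*53 - 0 = 53, d_1 = (2820 - 53^2)/1 = 11/1 = 11, a_1 = floor((53 + 53)/11) = 9.
  m_2 = 11*9 - 53 = 46, d_2 = (2820 - 46^2)/11 = 704/11 = 64, a_2 = floor((53 + 46)/64) = 1.
  m_3 = 64*1 - 46 = 18, d_3 = (2820 - 18^2)/64 = 2496/64 = 39, a_3 = floor((53 + 18)/39) = 1.
  m_4 = 39*1 - 18 = 21, d_4 = (2820 - 21^2)/39 = 2379/39 = 61, a_4 = floor((53 + 21)/61) = 1.
  m_5 = 61*1 - 21 = 40, d_5 = (2820 - 40^2)/61 = 1220/61 = 20, a_5 = floor((53 + 40)/20) = 4.
  m_6 = 20*4 - 40 = 40, d_6 = (2820 - 40^2)/20 = 1220/20 = 61, a_6 = floor((53 + 40)/61) = 1.
  m_7 = 61*1 - 40 = 21, d_7 = (2820 - 21^2)/61 = 2379/61 = 39, a_7 = floor((53 + 21)/39) = 1.
  m_8 = 39*1 - 21 = 18, d_8 = (2820 - 18^2)/39 = 2496/39 = 64, a_8 = floor((53 + 18)/64) = 1.
  m_9 = 64*1 - 18 = 46, d_9 = (2820 - 46^2)/64 = 704/64 = 11, a_9 = floor((53 + 46)/11) = 9.
  m_10 = 11*9 - 46 = 53, d_10 = (2820 - 53^2)/11 = 11/11 = 1, a_10 = floor((53 + 53)/1) = 106.
  m_11 = 1*106 - 53 = 53, d_11 = (2820 - 53^2)/1 = 11/1 = 11: (m_11, d_11) = (m_1, d_1) = (53, 11), so from here the quotients repeat a_1, ..., a_10; the period length is 10.
Hence the expansion of sqrt(2820) is a_0 = 53 followed by the repeating block 9, 1, 1, 1, 4, 1, 1, 1, 9, 106 (period 10).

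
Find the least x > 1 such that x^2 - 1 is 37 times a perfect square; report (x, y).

First expand sqrt(37) as a continued fraction. With x_i = (sqrt(37) + m_i)/d_i and (m_0, d_0) = (0, 1): a_0 = floor(sqrt(37)) = 6, since 6^2 = 36 <= 37 < 49 = 7^2.
Iterate m_{i+1} = d_i*a_i - m_i, d_{i+1} = (37 - m_{i+1}^2)/d_i, a_{i+1} = floor((a_0 + m_{i+1})/d_{i+1}):
  m_1 = 1*6 - 0 = 6, d_1 = (37 - 6^2)/1 = 1/1 = 1, a_1 = floor((6 + 6)/1) = 12.
  m_2 = 1*12 - 6 = 6, d_2 = (37 - 6^2)/1 = 1/1 = 1: (m_2, d_2) = (m_1, d_1) = (6, 1), so from here the quotient a_1 repeats; the period length is 1.
So sqrt(37) = [6; (12)] with period length k = 1.
k is odd, so (p_{k-1}, q_{k-1}) only solves x^2 - 37y^2 = -1 and the fundamental solution of x^2 - 37y^2 = 1 is (p_{2k-1}, q_{2k-1}) = (p_1, q_1); compute convergents through index 1, running through the period twice.
Convergents (p_i = a_i*p_{i-1} + p_{i-2}, q_i = a_i*q_{i-1} + q_{i-2} with p_{-2}=0, p_{-1}=1, q_{-2}=1, q_{-1}=0):
  i=0: a_0=6, p_0 = 6*1 + 0 = 6, q_0 = 6*0 + 1 = 1.
  i=1: a_1=12, p_1 = 12*6 + 1 = 73, q_1 = 12*1 + 0 = 12.
Indeed p_0^2 - 37*q_0^2 = 36 - 37 = -1, not +1.
Check: 73^2 - 37*12^2 = 5329 - 5328 = 1, so (x, y) = (73, 12) solves the equation, and by the theorem it is the least positive solution.

(x, y) = (73, 12)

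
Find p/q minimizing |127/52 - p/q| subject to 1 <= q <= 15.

Expand x = 127/52 as a continued fraction with the Euclidean algorithm:
  127 = 2*52 + 23, so a_0 = 2.
  52 = 2*23 + 6, so a_1 = 2.
  23 = 3*6 + 5, so a_2 = 3.
  6 = 1*5 + 1, so a_3 = 1.
  5 = 5*1 + 0, so a_4 = 5.
so x = [2; 2, 3, 1, 5].
Convergents (p_i = a_i*p_{i-1} + p_{i-2}, q_i = a_i*q_{i-1} + q_{i-2} with p_{-2}=0, p_{-1}=1, q_{-2}=1, q_{-1}=0), until the denominator exceeds 15:
  i=0: a_0=2, p_0 = 2*1 + 0 = 2, q_0 = 2*0 + 1 = 1.
  i=1: a_1=2, p_1 = 2*2 + 1 = 5, q_1 = 2*1 + 0 = 2.
  i=2: a_2=3, p_2 = 3*5 + 2 = 17, q_2 = 3*2 + 1 = 7.
  i=3: a_3=1, p_3 = 1*17 + 5 = 22, q_3 = 1*7 + 2 = 9.
  i=4: a_4=5, p_4 = 5*22 + 17 = 127, q_4 = 5*9 + 7 = 52.
q_4 = 52 > 15, so the last convergent with denominator <= 15 is p_3/q_3 = 22/9.
The closest fraction with denominator <= 15 is either p_3/q_3 or the intermediate fraction (k*p_3 + p_2)/(k*q_3 + q_2) with the largest k >= 1 whose denominator stays <= 15; these approach x as k grows, and every other convergent or intermediate fraction in range is farther away.
Largest k: floor((15 - q_2)/q_3) = floor((15 - 7)/9) = 0.
Since k = 0, no intermediate fraction beyond p_3/q_3 has denominator <= 15, so the convergent 22/9 is the closest (its error is |127*9 - 22*52|/(52*9) = 1/468).

22/9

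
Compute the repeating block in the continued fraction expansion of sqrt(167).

Write x_i = (sqrt(167) + m_i)/d_i with (m_0, d_0) = (0, 1). a_0 = floor(sqrt(167)) = 12, since 12^2 = 144 <= 167 < 169 = 13^2.
Iterate m_{i+1} = d_i*a_i - m_i, d_{i+1} = (167 - m_{i+1}^2)/d_i, a_{i+1} = floor((a_0 + m_{i+1})/d_{i+1}):
  m_1 = 1*12 - 0 = 12, d_1 = (167 - 12^2)/1 = 23/1 = 23, a_1 = floor((12 + 12)/23) = 1.
  m_2 = 23*1 - 12 = 11, d_2 = (167 - 11^2)/23 = 46/23 = 2, a_2 = floor((12 + 11)/2) = 11.
  m_3 = 2*11 - 11 = 11, d_3 = (167 - 11^2)/2 = 46/2 = 23, a_3 = floor((12 + 11)/23) = 1.
  m_4 = 23*1 - 11 = 12, d_4 = (167 - 12^2)/23 = 23/23 = 1, a_4 = floor((12 + 12)/1) = 24.
  m_5 = 1*24 - 12 = 12, d_5 = (167 - 12^2)/1 = 23/1 = 23: (m_5, d_5) = (m_1, d_1) = (12, 23), so from here the quotients repeat a_1, ..., a_4; the period length is 4.
Hence the expansion of sqrt(167) is a_0 = 12 followed by the repeating block 1, 11, 1, 24 (period 4).

[12; (1, 11, 1, 24)]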